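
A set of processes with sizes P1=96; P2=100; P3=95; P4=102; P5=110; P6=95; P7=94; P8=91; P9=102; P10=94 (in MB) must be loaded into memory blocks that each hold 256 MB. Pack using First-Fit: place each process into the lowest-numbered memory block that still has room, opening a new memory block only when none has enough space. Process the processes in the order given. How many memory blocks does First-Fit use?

5 memory blocks

P1 (96 MB) → memory block 1 (remaining 160 MB)
P2 (100 MB) → memory block 1 (remaining 60 MB)
P3 (95 MB) → memory block 2 (remaining 161 MB)
P4 (102 MB) → memory block 2 (remaining 59 MB)
P5 (110 MB) → memory block 3 (remaining 146 MB)
P6 (95 MB) → memory block 3 (remaining 51 MB)
P7 (94 MB) → memory block 4 (remaining 162 MB)
P8 (91 MB) → memory block 4 (remaining 71 MB)
P9 (102 MB) → memory block 5 (remaining 154 MB)
P10 (94 MB) → memory block 5 (remaining 60 MB)
Final memory blocks: [96,100] [95,102] [110,95] [94,91] [102,94].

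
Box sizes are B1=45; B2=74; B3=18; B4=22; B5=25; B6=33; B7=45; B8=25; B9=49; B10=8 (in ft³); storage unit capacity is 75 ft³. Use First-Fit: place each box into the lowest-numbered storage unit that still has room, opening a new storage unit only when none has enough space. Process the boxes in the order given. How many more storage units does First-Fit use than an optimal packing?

1

First-Fit: [45,18,8] [74] [22,25,25] [33] [45] [49] → 6 storage units.
Total size 344 ft³; any packing needs at least ⌈344/75⌉ = 5 storage units.
An optimal packing achieves that bound: [74] [49,25] [45,25] [45,22,8] [33,18] → 5 storage units.
Excess: 6 − 5 = 1.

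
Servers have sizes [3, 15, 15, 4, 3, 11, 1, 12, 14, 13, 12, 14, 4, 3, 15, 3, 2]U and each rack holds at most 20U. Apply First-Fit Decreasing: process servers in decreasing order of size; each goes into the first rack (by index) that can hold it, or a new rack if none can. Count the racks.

Sorted descending: 15, 15, 15, 14, 14, 13, 12, 12, 11, 4, 4, 3, 3, 3, 3, 2, 1.
15U → rack 1 (remaining 5U)
15U → rack 2 (remaining 5U)
15U → rack 3 (remaining 5U)
14U → rack 4 (remaining 6U)
14U → rack 5 (remaining 6U)
13U → rack 6 (remaining 7U)
12U → rack 7 (remaining 8U)
12U → rack 8 (remaining 8U)
11U → rack 9 (remaining 9U)
4U → rack 1 (remaining 1U)
4U → rack 2 (remaining 1U)
3U → rack 3 (remaining 2U)
3U → rack 4 (remaining 3U)
3U → rack 4 (remaining 0U)
3U → rack 5 (remaining 3U)
2U → rack 3 (remaining 0U)
1U → rack 1 (remaining 0U)

9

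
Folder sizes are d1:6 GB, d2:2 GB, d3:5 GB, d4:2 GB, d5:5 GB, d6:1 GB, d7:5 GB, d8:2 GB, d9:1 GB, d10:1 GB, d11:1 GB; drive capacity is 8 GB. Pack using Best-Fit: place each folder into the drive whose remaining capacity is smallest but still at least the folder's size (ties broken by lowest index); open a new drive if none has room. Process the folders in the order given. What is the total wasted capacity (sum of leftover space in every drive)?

1

drive 1: place d1 (6 GB), 2 GB left
drive 1: place d2 (2 GB), 0 GB left
drive 2: place d3 (5 GB), 3 GB left
drive 2: place d4 (2 GB), 1 GB left
drive 3: place d5 (5 GB), 3 GB left
drive 2: place d6 (1 GB), 0 GB left
drive 4: place d7 (5 GB), 3 GB left
drive 3: place d8 (2 GB), 1 GB left
drive 3: place d9 (1 GB), 0 GB left
drive 4: place d10 (1 GB), 2 GB left
drive 4: place d11 (1 GB), 1 GB left
4 drives × 8 GB = 32 GB; used 31 GB; unused 1 GB.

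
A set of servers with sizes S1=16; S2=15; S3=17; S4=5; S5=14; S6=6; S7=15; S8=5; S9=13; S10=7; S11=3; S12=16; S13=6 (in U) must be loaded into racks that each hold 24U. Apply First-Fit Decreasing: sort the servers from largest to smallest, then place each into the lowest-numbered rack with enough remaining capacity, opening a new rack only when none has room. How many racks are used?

Sorted descending: 17, 16, 16, 15, 15, 14, 13, 7, 6, 6, 5, 5, 3.
Put 17U in rack 1; 7U remain.
Put 16U in rack 2; 8U remain.
Put 16U in rack 3; 8U remain.
Put 15U in rack 4; 9U remain.
Put 15U in rack 5; 9U remain.
Put 14U in rack 6; 10U remain.
Put 13U in rack 7; 11U remain.
Put 7U in rack 1; 0U remain.
Put 6U in rack 2; 2U remain.
Put 6U in rack 3; 2U remain.
Put 5U in rack 4; 4U remain.
Put 5U in rack 5; 4U remain.
Put 3U in rack 4; 1U remain.
Final racks: [17,7] [16,6] [16,6] [15,5,3] [15,5] [14] [13].

7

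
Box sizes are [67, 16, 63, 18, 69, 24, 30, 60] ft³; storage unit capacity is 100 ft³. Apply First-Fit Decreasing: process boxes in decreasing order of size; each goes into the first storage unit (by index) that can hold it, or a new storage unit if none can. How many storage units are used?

Sorted descending: 69, 67, 63, 60, 30, 24, 18, 16.
Put 69 ft³ in storage unit 1; 31 ft³ remain.
Put 67 ft³ in storage unit 2; 33 ft³ remain.
Put 63 ft³ in storage unit 3; 37 ft³ remain.
Put 60 ft³ in storage unit 4; 40 ft³ remain.
Put 30 ft³ in storage unit 1; 1 ft³ remain.
Put 24 ft³ in storage unit 2; 9 ft³ remain.
Put 18 ft³ in storage unit 3; 19 ft³ remain.
Put 16 ft³ in storage unit 3; 3 ft³ remain.

4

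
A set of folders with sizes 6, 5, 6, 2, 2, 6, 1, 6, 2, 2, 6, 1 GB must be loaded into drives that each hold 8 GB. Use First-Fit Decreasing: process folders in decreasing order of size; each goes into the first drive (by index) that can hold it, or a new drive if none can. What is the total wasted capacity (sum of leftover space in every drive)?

Sorted descending: 6, 6, 6, 6, 6, 5, 2, 2, 2, 2, 1, 1.
Put 6 GB in drive 1; 2 GB remain.
Put 6 GB in drive 2; 2 GB remain.
Put 6 GB in drive 3; 2 GB remain.
Put 6 GB in drive 4; 2 GB remain.
Put 6 GB in drive 5; 2 GB remain.
Put 5 GB in drive 6; 3 GB remain.
Put 2 GB in drive 1; 0 GB remain.
Put 2 GB in drive 2; 0 GB remain.
Put 2 GB in drive 3; 0 GB remain.
Put 2 GB in drive 4; 0 GB remain.
Put 1 GB in drive 5; 1 GB remain.
Put 1 GB in drive 5; 0 GB remain.
6 drives × 8 GB = 48 GB; used 45 GB; unused 3 GB.

3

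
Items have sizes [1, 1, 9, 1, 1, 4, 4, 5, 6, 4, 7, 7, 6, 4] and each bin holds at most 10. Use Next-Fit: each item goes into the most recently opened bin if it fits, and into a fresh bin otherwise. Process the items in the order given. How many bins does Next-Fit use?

1 → bin 1 (remaining 9)
1 → bin 1 (remaining 8)
9 → bin 2 (remaining 1)
1 → bin 2 (remaining 0)
1 → bin 3 (remaining 9)
4 → bin 3 (remaining 5)
4 → bin 3 (remaining 1)
5 → bin 4 (remaining 5)
6 → bin 5 (remaining 4)
4 → bin 5 (remaining 0)
7 → bin 6 (remaining 3)
7 → bin 7 (remaining 3)
6 → bin 8 (remaining 4)
4 → bin 8 (remaining 0)

8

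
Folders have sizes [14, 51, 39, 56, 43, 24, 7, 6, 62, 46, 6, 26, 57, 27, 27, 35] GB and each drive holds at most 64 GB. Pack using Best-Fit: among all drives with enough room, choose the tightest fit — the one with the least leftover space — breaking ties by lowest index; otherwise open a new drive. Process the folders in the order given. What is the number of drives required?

drive 1: place 14 GB, 50 GB left
drive 2: place 51 GB, 13 GB left
drive 1: place 39 GB, 11 GB left
drive 3: place 56 GB, 8 GB left
drive 4: place 43 GB, 21 GB left
drive 5: place 24 GB, 40 GB left
drive 3: place 7 GB, 1 GB left
drive 1: place 6 GB, 5 GB left
drive 6: place 62 GB, 2 GB left
drive 7: place 46 GB, 18 GB left
drive 2: place 6 GB, 7 GB left
drive 5: place 26 GB, 14 GB left
drive 8: place 57 GB, 7 GB left
drive 9: place 27 GB, 37 GB left
drive 9: place 27 GB, 10 GB left
drive 10: place 35 GB, 29 GB left

10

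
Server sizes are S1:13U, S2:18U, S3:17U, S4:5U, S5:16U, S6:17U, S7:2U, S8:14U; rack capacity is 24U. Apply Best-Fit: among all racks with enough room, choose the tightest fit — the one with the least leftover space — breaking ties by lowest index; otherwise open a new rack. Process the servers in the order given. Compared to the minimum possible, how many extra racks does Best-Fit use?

0

Best-Fit: [13] [18,5] [17,2] [16] [17] [14] → 6 racks.
6 servers exceed 12U (half the capacity), and no two of those can share a rack, so at least 6 racks are needed.
So 6 is already optimal.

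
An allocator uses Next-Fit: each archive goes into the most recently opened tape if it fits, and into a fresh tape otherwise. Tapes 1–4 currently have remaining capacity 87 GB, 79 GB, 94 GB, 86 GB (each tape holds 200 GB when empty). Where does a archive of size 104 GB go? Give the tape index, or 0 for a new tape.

Next-Fit only looks at tape 4, which has 86 GB free.
104 GB does not fit, so a new tape is opened.

0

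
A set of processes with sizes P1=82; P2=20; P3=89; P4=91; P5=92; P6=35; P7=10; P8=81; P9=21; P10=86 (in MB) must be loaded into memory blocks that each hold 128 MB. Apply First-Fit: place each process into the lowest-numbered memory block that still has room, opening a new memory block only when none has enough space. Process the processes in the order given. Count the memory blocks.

6

memory block 1: place P1 (82 MB), 46 MB left
memory block 1: place P2 (20 MB), 26 MB left
memory block 2: place P3 (89 MB), 39 MB left
memory block 3: place P4 (91 MB), 37 MB left
memory block 4: place P5 (92 MB), 36 MB left
memory block 2: place P6 (35 MB), 4 MB left
memory block 1: place P7 (10 MB), 16 MB left
memory block 5: place P8 (81 MB), 47 MB left
memory block 3: place P9 (21 MB), 16 MB left
memory block 6: place P10 (86 MB), 42 MB left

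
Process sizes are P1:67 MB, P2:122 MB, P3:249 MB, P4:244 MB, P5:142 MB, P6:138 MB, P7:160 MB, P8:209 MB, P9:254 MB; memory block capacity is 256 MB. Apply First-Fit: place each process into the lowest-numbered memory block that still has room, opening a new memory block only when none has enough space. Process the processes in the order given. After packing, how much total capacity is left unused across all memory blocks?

memory block 1: place P1 (67 MB), 189 MB left
memory block 1: place P2 (122 MB), 67 MB left
memory block 2: place P3 (249 MB), 7 MB left
memory block 3: place P4 (244 MB), 12 MB left
memory block 4: place P5 (142 MB), 114 MB left
memory block 5: place P6 (138 MB), 118 MB left
memory block 6: place P7 (160 MB), 96 MB left
memory block 7: place P8 (209 MB), 47 MB left
memory block 8: place P9 (254 MB), 2 MB left
8 memory blocks × 256 MB = 2048 MB; used 1585 MB; unused 463 MB.

463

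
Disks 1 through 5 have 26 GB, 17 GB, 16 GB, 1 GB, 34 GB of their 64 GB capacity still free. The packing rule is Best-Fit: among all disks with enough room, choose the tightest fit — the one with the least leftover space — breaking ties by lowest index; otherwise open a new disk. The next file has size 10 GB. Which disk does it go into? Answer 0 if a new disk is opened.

3

Disks with room: disk 1 (26 GB), disk 2 (17 GB), disk 3 (16 GB), disk 5 (34 GB).
Tightest fit is disk 3 with 16 GB free.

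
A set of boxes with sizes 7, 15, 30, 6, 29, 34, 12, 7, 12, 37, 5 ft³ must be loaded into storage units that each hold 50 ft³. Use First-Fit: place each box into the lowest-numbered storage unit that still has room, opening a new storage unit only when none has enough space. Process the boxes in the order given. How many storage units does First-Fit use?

storage unit 1: place 7 ft³, 43 ft³ left
storage unit 1: place 15 ft³, 28 ft³ left
storage unit 2: place 30 ft³, 20 ft³ left
storage unit 1: place 6 ft³, 22 ft³ left
storage unit 3: place 29 ft³, 21 ft³ left
storage unit 4: place 34 ft³, 16 ft³ left
storage unit 1: place 12 ft³, 10 ft³ left
storage unit 1: place 7 ft³, 3 ft³ left
storage unit 2: place 12 ft³, 8 ft³ left
storage unit 5: place 37 ft³, 13 ft³ left
storage unit 2: place 5 ft³, 3 ft³ left

5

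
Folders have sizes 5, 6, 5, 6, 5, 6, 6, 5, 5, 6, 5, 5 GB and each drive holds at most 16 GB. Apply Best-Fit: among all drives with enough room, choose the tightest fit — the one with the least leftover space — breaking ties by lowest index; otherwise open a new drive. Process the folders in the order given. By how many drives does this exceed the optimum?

0

Best-Fit: [5,6,5] [6,5,5] [6,6] [5,6,5] [5] → 5 drives.
Total size 65 GB; any packing needs at least ⌈65/16⌉ = 5 drives.
So 5 is already optimal.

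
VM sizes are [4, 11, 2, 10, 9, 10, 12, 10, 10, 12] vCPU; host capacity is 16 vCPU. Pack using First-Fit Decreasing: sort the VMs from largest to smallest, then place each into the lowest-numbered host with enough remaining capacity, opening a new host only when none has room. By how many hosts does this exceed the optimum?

First-Fit Decreasing: [12,4] [12,2] [11] [10] [10] [10] [10] [9] → 8 hosts.
8 VMs exceed 8 vCPU (half the capacity), and no two of those can share a host, so at least 8 hosts are needed.
So 8 is already optimal.

0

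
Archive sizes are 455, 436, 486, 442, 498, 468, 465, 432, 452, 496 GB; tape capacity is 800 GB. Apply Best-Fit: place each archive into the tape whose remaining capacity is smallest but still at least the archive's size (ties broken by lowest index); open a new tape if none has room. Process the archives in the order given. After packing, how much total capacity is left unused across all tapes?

tape 1: place 455 GB, 345 GB left
tape 2: place 436 GB, 364 GB left
tape 3: place 486 GB, 314 GB left
tape 4: place 442 GB, 358 GB left
tape 5: place 498 GB, 302 GB left
tape 6: place 468 GB, 332 GB left
tape 7: place 465 GB, 335 GB left
tape 8: place 432 GB, 368 GB left
tape 9: place 452 GB, 348 GB left
tape 10: place 496 GB, 304 GB left
10 tapes × 800 GB = 8000 GB; used 4630 GB; unused 3370 GB.

3370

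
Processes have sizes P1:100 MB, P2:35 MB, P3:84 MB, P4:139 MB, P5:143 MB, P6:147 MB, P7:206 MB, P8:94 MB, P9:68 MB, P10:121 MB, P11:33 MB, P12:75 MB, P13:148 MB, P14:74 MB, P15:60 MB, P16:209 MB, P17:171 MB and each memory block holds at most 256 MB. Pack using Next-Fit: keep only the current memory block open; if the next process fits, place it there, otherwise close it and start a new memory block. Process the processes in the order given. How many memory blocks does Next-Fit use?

memory block 1: place P1 (100 MB), 156 MB left
memory block 1: place P2 (35 MB), 121 MB left
memory block 1: place P3 (84 MB), 37 MB left
memory block 2: place P4 (139 MB), 117 MB left
memory block 3: place P5 (143 MB), 113 MB left
memory block 4: place P6 (147 MB), 109 MB left
memory block 5: place P7 (206 MB), 50 MB left
memory block 6: place P8 (94 MB), 162 MB left
memory block 6: place P9 (68 MB), 94 MB left
memory block 7: place P10 (121 MB), 135 MB left
memory block 7: place P11 (33 MB), 102 MB left
memory block 7: place P12 (75 MB), 27 MB left
memory block 8: place P13 (148 MB), 108 MB left
memory block 8: place P14 (74 MB), 34 MB left
memory block 9: place P15 (60 MB), 196 MB left
memory block 10: place P16 (209 MB), 47 MB left
memory block 11: place P17 (171 MB), 85 MB left
Final memory blocks: [100,35,84] [139] [143] [147] [206] [94,68] [121,33,75] [148,74] [60] [209] [171].

11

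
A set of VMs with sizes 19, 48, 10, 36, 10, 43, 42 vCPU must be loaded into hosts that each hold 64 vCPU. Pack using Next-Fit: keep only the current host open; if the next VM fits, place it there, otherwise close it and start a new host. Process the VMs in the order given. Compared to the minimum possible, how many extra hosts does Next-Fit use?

Next-Fit: [19] [48,10] [36,10] [43] [42] → 5 hosts.
Total size 208 vCPU; any packing needs at least ⌈208/64⌉ = 4 hosts.
An optimal packing achieves that bound: [48,10] [43,19] [42,10] [36] → 4 hosts.
Excess: 5 − 4 = 1.

1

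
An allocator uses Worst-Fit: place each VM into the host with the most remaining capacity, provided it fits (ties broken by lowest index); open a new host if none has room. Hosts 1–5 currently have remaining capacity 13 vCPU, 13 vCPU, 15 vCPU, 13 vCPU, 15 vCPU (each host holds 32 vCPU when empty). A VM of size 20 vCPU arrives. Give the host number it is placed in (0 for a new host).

0

No host has ≥ 20 vCPU free, so a new host is opened.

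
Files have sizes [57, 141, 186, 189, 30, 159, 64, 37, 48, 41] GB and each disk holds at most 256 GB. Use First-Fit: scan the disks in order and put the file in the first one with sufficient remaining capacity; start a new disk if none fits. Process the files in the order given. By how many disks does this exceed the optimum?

0

First-Fit: [57,141,30] [186,64] [189,37] [159,48,41] → 4 disks.
Total size 952 GB; any packing needs at least ⌈952/256⌉ = 4 disks.
So 4 is already optimal.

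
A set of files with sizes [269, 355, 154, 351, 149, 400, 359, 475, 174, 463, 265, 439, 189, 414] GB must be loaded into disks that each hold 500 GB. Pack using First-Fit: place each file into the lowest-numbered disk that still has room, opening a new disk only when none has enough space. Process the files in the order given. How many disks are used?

269 GB → disk 1 (remaining 231 GB)
355 GB → disk 2 (remaining 145 GB)
154 GB → disk 1 (remaining 77 GB)
351 GB → disk 3 (remaining 149 GB)
149 GB → disk 3 (remaining 0 GB)
400 GB → disk 4 (remaining 100 GB)
359 GB → disk 5 (remaining 141 GB)
475 GB → disk 6 (remaining 25 GB)
174 GB → disk 7 (remaining 326 GB)
463 GB → disk 8 (remaining 37 GB)
265 GB → disk 7 (remaining 61 GB)
439 GB → disk 9 (remaining 61 GB)
189 GB → disk 10 (remaining 311 GB)
414 GB → disk 11 (remaining 86 GB)

11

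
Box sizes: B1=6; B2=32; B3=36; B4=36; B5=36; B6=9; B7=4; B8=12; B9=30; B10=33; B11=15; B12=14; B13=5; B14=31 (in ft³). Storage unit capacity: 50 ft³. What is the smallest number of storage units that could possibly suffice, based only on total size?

6

Total size = 6 + 32 + 36 + 36 + 36 + 9 + 4 + 12 + 30 + 33 + 15 + 14 + 5 + 31 = 299 ft³.
⌈299 / 50⌉ = 6.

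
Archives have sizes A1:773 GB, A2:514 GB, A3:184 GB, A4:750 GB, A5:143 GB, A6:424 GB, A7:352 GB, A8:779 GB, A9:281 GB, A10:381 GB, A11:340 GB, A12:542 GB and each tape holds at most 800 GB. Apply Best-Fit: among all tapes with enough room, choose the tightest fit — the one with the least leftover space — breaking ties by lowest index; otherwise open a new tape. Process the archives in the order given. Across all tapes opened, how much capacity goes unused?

937

tape 1: place A1 (773 GB), 27 GB left
tape 2: place A2 (514 GB), 286 GB left
tape 2: place A3 (184 GB), 102 GB left
tape 3: place A4 (750 GB), 50 GB left
tape 4: place A5 (143 GB), 657 GB left
tape 4: place A6 (424 GB), 233 GB left
tape 5: place A7 (352 GB), 448 GB left
tape 6: place A8 (779 GB), 21 GB left
tape 5: place A9 (281 GB), 167 GB left
tape 7: place A10 (381 GB), 419 GB left
tape 7: place A11 (340 GB), 79 GB left
tape 8: place A12 (542 GB), 258 GB left
8 tapes × 800 GB = 6400 GB; used 5463 GB; unused 937 GB.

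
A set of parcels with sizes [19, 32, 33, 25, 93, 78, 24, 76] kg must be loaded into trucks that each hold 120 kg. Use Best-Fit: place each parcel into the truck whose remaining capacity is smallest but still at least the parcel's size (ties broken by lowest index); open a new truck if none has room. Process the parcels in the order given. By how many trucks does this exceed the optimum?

0

Best-Fit: [19,32,33,25] [93,24] [78] [76] → 4 trucks.
Total size 380 kg; any packing needs at least ⌈380/120⌉ = 4 trucks.
So 4 is already optimal.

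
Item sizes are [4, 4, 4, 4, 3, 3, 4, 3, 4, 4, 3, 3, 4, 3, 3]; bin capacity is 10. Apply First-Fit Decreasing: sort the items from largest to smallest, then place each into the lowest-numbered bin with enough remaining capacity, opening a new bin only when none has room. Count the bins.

Sorted descending: 4, 4, 4, 4, 4, 4, 4, 4, 3, 3, 3, 3, 3, 3, 3.
bin 1: place 4, 6 left
bin 1: place 4, 2 left
bin 2: place 4, 6 left
bin 2: place 4, 2 left
bin 3: place 4, 6 left
bin 3: place 4, 2 left
bin 4: place 4, 6 left
bin 4: place 4, 2 left
bin 5: place 3, 7 left
bin 5: place 3, 4 left
bin 5: place 3, 1 left
bin 6: place 3, 7 left
bin 6: place 3, 4 left
bin 6: place 3, 1 left
bin 7: place 3, 7 left

7 bins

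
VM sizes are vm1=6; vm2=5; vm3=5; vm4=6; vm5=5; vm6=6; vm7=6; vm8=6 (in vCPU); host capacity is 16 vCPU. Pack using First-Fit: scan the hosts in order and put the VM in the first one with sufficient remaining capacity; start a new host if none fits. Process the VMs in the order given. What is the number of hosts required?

4 hosts

Put vm1 (6 vCPU) in host 1; 10 vCPU remain.
Put vm2 (5 vCPU) in host 1; 5 vCPU remain.
Put vm3 (5 vCPU) in host 1; 0 vCPU remain.
Put vm4 (6 vCPU) in host 2; 10 vCPU remain.
Put vm5 (5 vCPU) in host 2; 5 vCPU remain.
Put vm6 (6 vCPU) in host 3; 10 vCPU remain.
Put vm7 (6 vCPU) in host 3; 4 vCPU remain.
Put vm8 (6 vCPU) in host 4; 10 vCPU remain.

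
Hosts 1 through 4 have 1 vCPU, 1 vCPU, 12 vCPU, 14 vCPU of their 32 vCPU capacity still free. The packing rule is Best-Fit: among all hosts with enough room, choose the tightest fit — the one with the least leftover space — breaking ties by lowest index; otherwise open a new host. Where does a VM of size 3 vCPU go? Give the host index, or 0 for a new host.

3

Hosts with room: host 3 (12 vCPU), host 4 (14 vCPU).
Tightest fit is host 3 with 12 vCPU free.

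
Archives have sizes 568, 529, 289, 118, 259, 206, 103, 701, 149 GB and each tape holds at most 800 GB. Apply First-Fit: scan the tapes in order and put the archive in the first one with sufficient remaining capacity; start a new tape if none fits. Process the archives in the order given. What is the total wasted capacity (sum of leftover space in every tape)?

568 GB → tape 1 (remaining 232 GB)
529 GB → tape 2 (remaining 271 GB)
289 GB → tape 3 (remaining 511 GB)
118 GB → tape 1 (remaining 114 GB)
259 GB → tape 2 (remaining 12 GB)
206 GB → tape 3 (remaining 305 GB)
103 GB → tape 1 (remaining 11 GB)
701 GB → tape 4 (remaining 99 GB)
149 GB → tape 3 (remaining 156 GB)
4 tapes × 800 GB = 3200 GB; used 2922 GB; unused 278 GB.

278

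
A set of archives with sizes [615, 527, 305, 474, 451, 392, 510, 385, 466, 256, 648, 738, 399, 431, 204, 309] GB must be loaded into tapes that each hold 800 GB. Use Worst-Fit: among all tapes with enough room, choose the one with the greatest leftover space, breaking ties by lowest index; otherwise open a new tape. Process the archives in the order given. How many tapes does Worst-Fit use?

Put 615 GB in tape 1; 185 GB remain.
Put 527 GB in tape 2; 273 GB remain.
Put 305 GB in tape 3; 495 GB remain.
Put 474 GB in tape 3; 21 GB remain.
Put 451 GB in tape 4; 349 GB remain.
Put 392 GB in tape 5; 408 GB remain.
Put 510 GB in tape 6; 290 GB remain.
Put 385 GB in tape 5; 23 GB remain.
Put 466 GB in tape 7; 334 GB remain.
Put 256 GB in tape 4; 93 GB remain.
Put 648 GB in tape 8; 152 GB remain.
Put 738 GB in tape 9; 62 GB remain.
Put 399 GB in tape 10; 401 GB remain.
Put 431 GB in tape 11; 369 GB remain.
Put 204 GB in tape 10; 197 GB remain.
Put 309 GB in tape 11; 60 GB remain.
Final tapes: [615] [527] [305,474] [451,256] [392,385] [510] [466] [648] [738] [399,204] [431,309].

11 tapes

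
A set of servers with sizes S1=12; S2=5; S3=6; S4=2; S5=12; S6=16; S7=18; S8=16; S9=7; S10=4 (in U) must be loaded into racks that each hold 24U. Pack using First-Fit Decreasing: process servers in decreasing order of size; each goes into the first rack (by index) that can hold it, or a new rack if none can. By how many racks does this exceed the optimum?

0

First-Fit Decreasing: [18,6] [16,7] [16,5,2] [12,12] [4] → 5 racks.
Total size 98U; any packing needs at least ⌈98/24⌉ = 5 racks.
So 5 is already optimal.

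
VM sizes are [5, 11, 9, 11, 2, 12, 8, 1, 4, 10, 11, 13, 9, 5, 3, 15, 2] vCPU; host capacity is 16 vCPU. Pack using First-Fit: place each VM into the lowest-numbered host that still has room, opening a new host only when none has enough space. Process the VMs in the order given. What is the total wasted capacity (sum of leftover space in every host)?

host 1: place 5 vCPU, 11 vCPU left
host 1: place 11 vCPU, 0 vCPU left
host 2: place 9 vCPU, 7 vCPU left
host 3: place 11 vCPU, 5 vCPU left
host 2: place 2 vCPU, 5 vCPU left
host 4: place 12 vCPU, 4 vCPU left
host 5: place 8 vCPU, 8 vCPU left
host 2: place 1 vCPU, 4 vCPU left
host 2: place 4 vCPU, 0 vCPU left
host 6: place 10 vCPU, 6 vCPU left
host 7: place 11 vCPU, 5 vCPU left
host 8: place 13 vCPU, 3 vCPU left
host 9: place 9 vCPU, 7 vCPU left
host 3: place 5 vCPU, 0 vCPU left
host 4: place 3 vCPU, 1 vCPU left
host 10: place 15 vCPU, 1 vCPU left
host 5: place 2 vCPU, 6 vCPU left
10 hosts × 16 vCPU = 160 vCPU; used 131 vCPU; unused 29 vCPU.

29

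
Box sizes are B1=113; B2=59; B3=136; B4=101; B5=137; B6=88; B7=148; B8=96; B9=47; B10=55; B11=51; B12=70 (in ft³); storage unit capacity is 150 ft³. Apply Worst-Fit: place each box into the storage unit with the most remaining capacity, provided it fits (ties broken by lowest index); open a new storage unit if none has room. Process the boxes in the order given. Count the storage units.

B1 (113 ft³) → storage unit 1 (remaining 37 ft³)
B2 (59 ft³) → storage unit 2 (remaining 91 ft³)
B3 (136 ft³) → storage unit 3 (remaining 14 ft³)
B4 (101 ft³) → storage unit 4 (remaining 49 ft³)
B5 (137 ft³) → storage unit 5 (remaining 13 ft³)
B6 (88 ft³) → storage unit 2 (remaining 3 ft³)
B7 (148 ft³) → storage unit 6 (remaining 2 ft³)
B8 (96 ft³) → storage unit 7 (remaining 54 ft³)
B9 (47 ft³) → storage unit 7 (remaining 7 ft³)
B10 (55 ft³) → storage unit 8 (remaining 95 ft³)
B11 (51 ft³) → storage unit 8 (remaining 44 ft³)
B12 (70 ft³) → storage unit 9 (remaining 80 ft³)

9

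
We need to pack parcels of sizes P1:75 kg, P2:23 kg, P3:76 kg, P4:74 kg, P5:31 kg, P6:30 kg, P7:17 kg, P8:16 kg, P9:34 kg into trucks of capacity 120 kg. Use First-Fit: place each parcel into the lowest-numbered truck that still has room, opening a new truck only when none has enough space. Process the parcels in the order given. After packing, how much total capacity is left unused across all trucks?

104

Put P1 (75 kg) in truck 1; 45 kg remain.
Put P2 (23 kg) in truck 1; 22 kg remain.
Put P3 (76 kg) in truck 2; 44 kg remain.
Put P4 (74 kg) in truck 3; 46 kg remain.
Put P5 (31 kg) in truck 2; 13 kg remain.
Put P6 (30 kg) in truck 3; 16 kg remain.
Put P7 (17 kg) in truck 1; 5 kg remain.
Put P8 (16 kg) in truck 3; 0 kg remain.
Put P9 (34 kg) in truck 4; 86 kg remain.
4 trucks × 120 kg = 480 kg; used 376 kg; unused 104 kg.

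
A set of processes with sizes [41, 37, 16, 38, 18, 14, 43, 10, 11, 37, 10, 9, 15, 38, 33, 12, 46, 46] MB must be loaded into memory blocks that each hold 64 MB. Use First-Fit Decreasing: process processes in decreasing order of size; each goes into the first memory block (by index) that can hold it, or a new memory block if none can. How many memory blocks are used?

9 memory blocks

Sorted descending: 46, 46, 43, 41, 38, 38, 37, 37, 33, 18, 16, 15, 14, 12, 11, 10, 10, 9.
memory block 1: place 46 MB, 18 MB left
memory block 2: place 46 MB, 18 MB left
memory block 3: place 43 MB, 21 MB left
memory block 4: place 41 MB, 23 MB left
memory block 5: place 38 MB, 26 MB left
memory block 6: place 38 MB, 26 MB left
memory block 7: place 37 MB, 27 MB left
memory block 8: place 37 MB, 27 MB left
memory block 9: place 33 MB, 31 MB left
memory block 1: place 18 MB, 0 MB left
memory block 2: place 16 MB, 2 MB left
memory block 3: place 15 MB, 6 MB left
memory block 4: place 14 MB, 9 MB left
memory block 5: place 12 MB, 14 MB left
memory block 5: place 11 MB, 3 MB left
memory block 6: place 10 MB, 16 MB left
memory block 6: place 10 MB, 6 MB left
memory block 4: place 9 MB, 0 MB left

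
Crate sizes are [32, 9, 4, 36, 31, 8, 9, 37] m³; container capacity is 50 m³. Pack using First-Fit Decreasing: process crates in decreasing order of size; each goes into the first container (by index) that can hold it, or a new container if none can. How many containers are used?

4

Sorted descending: 37, 36, 32, 31, 9, 9, 8, 4.
37 m³ → container 1 (remaining 13 m³)
36 m³ → container 2 (remaining 14 m³)
32 m³ → container 3 (remaining 18 m³)
31 m³ → container 4 (remaining 19 m³)
9 m³ → container 1 (remaining 4 m³)
9 m³ → container 2 (remaining 5 m³)
8 m³ → container 3 (remaining 10 m³)
4 m³ → container 1 (remaining 0 m³)
Final containers: [37,9,4] [36,9] [32,8] [31].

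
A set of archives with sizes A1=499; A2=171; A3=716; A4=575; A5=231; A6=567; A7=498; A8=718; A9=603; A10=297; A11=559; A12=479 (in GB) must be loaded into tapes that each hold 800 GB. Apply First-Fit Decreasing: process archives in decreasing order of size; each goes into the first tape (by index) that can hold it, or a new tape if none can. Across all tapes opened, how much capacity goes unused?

Sorted descending: 718, 716, 603, 575, 567, 559, 499, 498, 479, 297, 231, 171.
718 GB → tape 1 (remaining 82 GB)
716 GB → tape 2 (remaining 84 GB)
603 GB → tape 3 (remaining 197 GB)
575 GB → tape 4 (remaining 225 GB)
567 GB → tape 5 (remaining 233 GB)
559 GB → tape 6 (remaining 241 GB)
499 GB → tape 7 (remaining 301 GB)
498 GB → tape 8 (remaining 302 GB)
479 GB → tape 9 (remaining 321 GB)
297 GB → tape 7 (remaining 4 GB)
231 GB → tape 5 (remaining 2 GB)
171 GB → tape 3 (remaining 26 GB)
9 tapes × 800 GB = 7200 GB; used 5913 GB; unused 1287 GB.

1287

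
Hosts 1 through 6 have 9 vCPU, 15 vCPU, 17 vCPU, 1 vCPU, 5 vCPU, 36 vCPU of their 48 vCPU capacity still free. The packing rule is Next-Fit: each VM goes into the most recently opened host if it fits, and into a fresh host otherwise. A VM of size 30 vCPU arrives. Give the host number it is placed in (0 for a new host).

Next-Fit only looks at host 6, which has 36 vCPU free.
30 vCPU fits there.

6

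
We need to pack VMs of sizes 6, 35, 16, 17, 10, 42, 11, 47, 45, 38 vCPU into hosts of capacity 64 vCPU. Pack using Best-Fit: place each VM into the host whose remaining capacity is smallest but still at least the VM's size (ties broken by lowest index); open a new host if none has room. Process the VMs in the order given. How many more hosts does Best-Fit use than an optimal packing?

Best-Fit: [6,35,16] [17,10] [42,11] [47] [45] [38] → 6 hosts.
Total size 267 vCPU; any packing needs at least ⌈267/64⌉ = 5 hosts.
An optimal packing achieves that bound: [47,17] [45,16] [42,11,10] [38,6] [35] → 5 hosts.
Excess: 6 − 5 = 1.

1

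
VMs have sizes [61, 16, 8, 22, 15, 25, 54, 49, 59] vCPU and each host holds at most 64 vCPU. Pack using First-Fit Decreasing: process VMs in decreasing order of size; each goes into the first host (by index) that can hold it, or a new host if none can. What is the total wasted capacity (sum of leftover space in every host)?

Sorted descending: 61, 59, 54, 49, 25, 22, 16, 15, 8.
61 vCPU → host 1 (remaining 3 vCPU)
59 vCPU → host 2 (remaining 5 vCPU)
54 vCPU → host 3 (remaining 10 vCPU)
49 vCPU → host 4 (remaining 15 vCPU)
25 vCPU → host 5 (remaining 39 vCPU)
22 vCPU → host 5 (remaining 17 vCPU)
16 vCPU → host 5 (remaining 1 vCPU)
15 vCPU → host 4 (remaining 0 vCPU)
8 vCPU → host 3 (remaining 2 vCPU)
5 hosts × 64 vCPU = 320 vCPU; used 309 vCPU; unused 11 vCPU.

11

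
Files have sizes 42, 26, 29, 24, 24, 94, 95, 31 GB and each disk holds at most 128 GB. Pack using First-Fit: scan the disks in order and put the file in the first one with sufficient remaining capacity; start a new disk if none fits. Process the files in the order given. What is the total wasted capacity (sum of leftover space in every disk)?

19

42 GB → disk 1 (remaining 86 GB)
26 GB → disk 1 (remaining 60 GB)
29 GB → disk 1 (remaining 31 GB)
24 GB → disk 1 (remaining 7 GB)
24 GB → disk 2 (remaining 104 GB)
94 GB → disk 2 (remaining 10 GB)
95 GB → disk 3 (remaining 33 GB)
31 GB → disk 3 (remaining 2 GB)
3 disks × 128 GB = 384 GB; used 365 GB; unused 19 GB.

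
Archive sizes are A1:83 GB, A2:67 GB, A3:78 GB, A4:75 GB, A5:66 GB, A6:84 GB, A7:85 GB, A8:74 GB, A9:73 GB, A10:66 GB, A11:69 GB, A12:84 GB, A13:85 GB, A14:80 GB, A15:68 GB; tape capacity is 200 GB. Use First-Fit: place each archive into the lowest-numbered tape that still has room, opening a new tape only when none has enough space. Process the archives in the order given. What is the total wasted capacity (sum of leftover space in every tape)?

463

A1 (83 GB) → tape 1 (remaining 117 GB)
A2 (67 GB) → tape 1 (remaining 50 GB)
A3 (78 GB) → tape 2 (remaining 122 GB)
A4 (75 GB) → tape 2 (remaining 47 GB)
A5 (66 GB) → tape 3 (remaining 134 GB)
A6 (84 GB) → tape 3 (remaining 50 GB)
A7 (85 GB) → tape 4 (remaining 115 GB)
A8 (74 GB) → tape 4 (remaining 41 GB)
A9 (73 GB) → tape 5 (remaining 127 GB)
A10 (66 GB) → tape 5 (remaining 61 GB)
A11 (69 GB) → tape 6 (remaining 131 GB)
A12 (84 GB) → tape 6 (remaining 47 GB)
A13 (85 GB) → tape 7 (remaining 115 GB)
A14 (80 GB) → tape 7 (remaining 35 GB)
A15 (68 GB) → tape 8 (remaining 132 GB)
8 tapes × 200 GB = 1600 GB; used 1137 GB; unused 463 GB.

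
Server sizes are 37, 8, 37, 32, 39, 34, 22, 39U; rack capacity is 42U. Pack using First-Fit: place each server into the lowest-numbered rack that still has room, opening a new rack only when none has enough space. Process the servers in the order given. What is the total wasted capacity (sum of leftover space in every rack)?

46

rack 1: place 37U, 5U left
rack 2: place 8U, 34U left
rack 3: place 37U, 5U left
rack 2: place 32U, 2U left
rack 4: place 39U, 3U left
rack 5: place 34U, 8U left
rack 6: place 22U, 20U left
rack 7: place 39U, 3U left
7 racks × 42U = 294U; used 248U; unused 46U.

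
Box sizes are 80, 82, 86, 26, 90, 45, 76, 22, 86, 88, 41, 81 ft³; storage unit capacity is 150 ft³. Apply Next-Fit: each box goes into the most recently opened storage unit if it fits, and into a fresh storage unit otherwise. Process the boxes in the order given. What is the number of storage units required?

storage unit 1: place 80 ft³, 70 ft³ left
storage unit 2: place 82 ft³, 68 ft³ left
storage unit 3: place 86 ft³, 64 ft³ left
storage unit 3: place 26 ft³, 38 ft³ left
storage unit 4: place 90 ft³, 60 ft³ left
storage unit 4: place 45 ft³, 15 ft³ left
storage unit 5: place 76 ft³, 74 ft³ left
storage unit 5: place 22 ft³, 52 ft³ left
storage unit 6: place 86 ft³, 64 ft³ left
storage unit 7: place 88 ft³, 62 ft³ left
storage unit 7: place 41 ft³, 21 ft³ left
storage unit 8: place 81 ft³, 69 ft³ left
Final storage units: [80] [82] [86,26] [90,45] [76,22] [86] [88,41] [81].

8 storage units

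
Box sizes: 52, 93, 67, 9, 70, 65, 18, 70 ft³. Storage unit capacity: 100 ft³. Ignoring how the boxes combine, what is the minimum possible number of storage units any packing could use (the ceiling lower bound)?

5

Total size = 52 + 93 + 67 + 9 + 70 + 65 + 18 + 70 = 444 ft³.
⌈444 / 100⌉ = 5.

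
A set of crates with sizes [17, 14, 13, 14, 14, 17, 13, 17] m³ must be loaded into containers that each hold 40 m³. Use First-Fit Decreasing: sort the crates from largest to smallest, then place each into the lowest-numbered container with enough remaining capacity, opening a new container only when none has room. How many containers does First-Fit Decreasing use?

4

Sorted descending: 17, 17, 17, 14, 14, 14, 13, 13.
container 1: place 17 m³, 23 m³ left
container 1: place 17 m³, 6 m³ left
container 2: place 17 m³, 23 m³ left
container 2: place 14 m³, 9 m³ left
container 3: place 14 m³, 26 m³ left
container 3: place 14 m³, 12 m³ left
container 4: place 13 m³, 27 m³ left
container 4: place 13 m³, 14 m³ left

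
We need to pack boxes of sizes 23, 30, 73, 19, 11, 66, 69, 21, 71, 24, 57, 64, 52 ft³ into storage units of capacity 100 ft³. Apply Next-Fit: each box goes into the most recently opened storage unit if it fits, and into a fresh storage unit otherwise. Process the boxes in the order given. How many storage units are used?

23 ft³ → storage unit 1 (remaining 77 ft³)
30 ft³ → storage unit 1 (remaining 47 ft³)
73 ft³ → storage unit 2 (remaining 27 ft³)
19 ft³ → storage unit 2 (remaining 8 ft³)
11 ft³ → storage unit 3 (remaining 89 ft³)
66 ft³ → storage unit 3 (remaining 23 ft³)
69 ft³ → storage unit 4 (remaining 31 ft³)
21 ft³ → storage unit 4 (remaining 10 ft³)
71 ft³ → storage unit 5 (remaining 29 ft³)
24 ft³ → storage unit 5 (remaining 5 ft³)
57 ft³ → storage unit 6 (remaining 43 ft³)
64 ft³ → storage unit 7 (remaining 36 ft³)
52 ft³ → storage unit 8 (remaining 48 ft³)

8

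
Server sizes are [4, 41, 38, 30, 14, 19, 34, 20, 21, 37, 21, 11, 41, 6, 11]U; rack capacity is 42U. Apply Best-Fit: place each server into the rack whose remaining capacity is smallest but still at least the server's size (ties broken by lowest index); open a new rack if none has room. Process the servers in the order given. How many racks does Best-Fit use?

9

rack 1: place 4U, 38U left
rack 2: place 41U, 1U left
rack 1: place 38U, 0U left
rack 3: place 30U, 12U left
rack 4: place 14U, 28U left
rack 4: place 19U, 9U left
rack 5: place 34U, 8U left
rack 6: place 20U, 22U left
rack 6: place 21U, 1U left
rack 7: place 37U, 5U left
rack 8: place 21U, 21U left
rack 3: place 11U, 1U left
rack 9: place 41U, 1U left
rack 5: place 6U, 2U left
rack 8: place 11U, 10U left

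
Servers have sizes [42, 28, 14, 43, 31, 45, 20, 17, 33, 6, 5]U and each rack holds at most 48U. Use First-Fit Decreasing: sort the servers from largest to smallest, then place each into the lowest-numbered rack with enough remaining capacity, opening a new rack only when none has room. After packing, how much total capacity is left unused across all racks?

Sorted descending: 45, 43, 42, 33, 31, 28, 20, 17, 14, 6, 5.
rack 1: place 45U, 3U left
rack 2: place 43U, 5U left
rack 3: place 42U, 6U left
rack 4: place 33U, 15U left
rack 5: place 31U, 17U left
rack 6: place 28U, 20U left
rack 6: place 20U, 0U left
rack 5: place 17U, 0U left
rack 4: place 14U, 1U left
rack 3: place 6U, 0U left
rack 2: place 5U, 0U left
6 racks × 48U = 288U; used 284U; unused 4U.

4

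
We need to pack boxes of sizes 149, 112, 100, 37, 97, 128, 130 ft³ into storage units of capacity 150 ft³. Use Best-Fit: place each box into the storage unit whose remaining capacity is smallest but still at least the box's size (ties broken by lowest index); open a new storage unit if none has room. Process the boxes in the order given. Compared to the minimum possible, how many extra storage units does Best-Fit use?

0

Best-Fit: [149] [112,37] [100] [97] [128] [130] → 6 storage units.
Total size 753 ft³; any packing needs at least ⌈753/150⌉ = 6 storage units.
So 6 is already optimal.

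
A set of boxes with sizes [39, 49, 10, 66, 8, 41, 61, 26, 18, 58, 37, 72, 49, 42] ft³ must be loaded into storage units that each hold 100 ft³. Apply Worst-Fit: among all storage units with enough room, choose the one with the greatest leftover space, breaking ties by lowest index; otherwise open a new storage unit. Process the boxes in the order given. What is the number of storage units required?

7 storage units

39 ft³ → storage unit 1 (remaining 61 ft³)
49 ft³ → storage unit 1 (remaining 12 ft³)
10 ft³ → storage unit 1 (remaining 2 ft³)
66 ft³ → storage unit 2 (remaining 34 ft³)
8 ft³ → storage unit 2 (remaining 26 ft³)
41 ft³ → storage unit 3 (remaining 59 ft³)
61 ft³ → storage unit 4 (remaining 39 ft³)
26 ft³ → storage unit 3 (remaining 33 ft³)
18 ft³ → storage unit 4 (remaining 21 ft³)
58 ft³ → storage unit 5 (remaining 42 ft³)
37 ft³ → storage unit 5 (remaining 5 ft³)
72 ft³ → storage unit 6 (remaining 28 ft³)
49 ft³ → storage unit 7 (remaining 51 ft³)
42 ft³ → storage unit 7 (remaining 9 ft³)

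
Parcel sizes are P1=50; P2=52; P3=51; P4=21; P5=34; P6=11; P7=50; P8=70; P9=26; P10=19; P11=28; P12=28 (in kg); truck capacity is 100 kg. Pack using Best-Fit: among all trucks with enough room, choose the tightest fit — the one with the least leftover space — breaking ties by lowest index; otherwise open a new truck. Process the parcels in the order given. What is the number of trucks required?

5 trucks

Put P1 (50 kg) in truck 1; 50 kg remain.
Put P2 (52 kg) in truck 2; 48 kg remain.
Put P3 (51 kg) in truck 3; 49 kg remain.
Put P4 (21 kg) in truck 2; 27 kg remain.
Put P5 (34 kg) in truck 3; 15 kg remain.
Put P6 (11 kg) in truck 3; 4 kg remain.
Put P7 (50 kg) in truck 1; 0 kg remain.
Put P8 (70 kg) in truck 4; 30 kg remain.
Put P9 (26 kg) in truck 2; 1 kg remain.
Put P10 (19 kg) in truck 4; 11 kg remain.
Put P11 (28 kg) in truck 5; 72 kg remain.
Put P12 (28 kg) in truck 5; 44 kg remain.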